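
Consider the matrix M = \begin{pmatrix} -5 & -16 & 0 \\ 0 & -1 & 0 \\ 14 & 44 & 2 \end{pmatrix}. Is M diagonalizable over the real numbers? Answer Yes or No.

Characteristic polynomial: p(μ) = μ^3 + 4μ^2 - 7μ - 10 = (μ - 2)(μ + 1)(μ + 5).
All 3 eigenvalues are distinct, so M is diagonalizable.

Yes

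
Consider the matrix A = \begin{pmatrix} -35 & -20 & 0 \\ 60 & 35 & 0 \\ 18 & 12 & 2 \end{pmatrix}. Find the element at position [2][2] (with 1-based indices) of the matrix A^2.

Characteristic polynomial: t^3 - 2t^2 - 25t + 50 = (t - 5)(t - 2)(t + 5), so the eigenvalues are -5, 2, 5.
t=5: eigenvector (1, -2, -2).
t=-5: eigenvector (2, -3, 0).
t=2: eigenvector (0, 0, 1).
P = [[1, 2, 0], [-2, -3, 0], [-2, 0, 1]], D = diag(5, -5, 2), P⁻¹ = [[-3, -2, 0], [2, 1, 0], [-6, -4, 1]].
A² = P·diag(25, 25, 4)·P⁻¹ = [[25, 0, 0], [0, 25, 0], [126, 84, 4]].
The requested entry is 25.

25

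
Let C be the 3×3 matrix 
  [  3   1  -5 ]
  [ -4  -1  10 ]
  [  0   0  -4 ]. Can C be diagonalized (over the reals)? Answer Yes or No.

Characteristic polynomial: p(t) = t^3 + 2t^2 - 7t + 4 = (t - 1)^2(t + 4).
t = 1 has algebraic multiplicity 2; rank(C − 1I) = 2, so geometric multiplicity = 1.
Geometric multiplicity < algebraic multiplicity, so C is not diagonalizable.

No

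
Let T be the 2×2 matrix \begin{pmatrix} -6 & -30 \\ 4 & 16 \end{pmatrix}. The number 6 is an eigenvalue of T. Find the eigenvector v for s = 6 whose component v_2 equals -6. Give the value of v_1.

T − 6I = [[-12, -30], [4, 10]].
Solving (T − 6I)v = 0 gives the eigenspace spanned by (15, -6).
With v_2 = -6, v = (15, -6), so v_1 = 15.

15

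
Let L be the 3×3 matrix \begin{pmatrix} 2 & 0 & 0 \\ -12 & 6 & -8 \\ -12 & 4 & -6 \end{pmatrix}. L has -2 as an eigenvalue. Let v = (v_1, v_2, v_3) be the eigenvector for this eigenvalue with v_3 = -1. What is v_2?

L + 2I = [[4, 0, 0], [-12, 8, -8], [-12, 4, -4]].
Solving (L + 2I)v = 0 gives the eigenspace spanned by (0, -1, -1).
With v_3 = -1, v = (0, -1, -1), so v_2 = -1.

-1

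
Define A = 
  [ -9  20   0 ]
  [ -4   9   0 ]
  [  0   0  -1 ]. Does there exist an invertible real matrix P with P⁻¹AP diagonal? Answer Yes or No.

Yes

Characteristic polynomial: p(μ) = μ^3 + μ^2 - μ - 1 = (μ - 1)(μ + 1)^2.
μ = -1 has algebraic multiplicity 2; rank(A + 1I) = 1, so geometric multiplicity = 2.
Every eigenvalue has geometric = algebraic multiplicity, so A is diagonalizable.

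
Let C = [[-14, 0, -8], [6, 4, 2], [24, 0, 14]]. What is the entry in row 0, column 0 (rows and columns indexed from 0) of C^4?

Characteristic polynomial: μ^3 - 4μ^2 - 4μ + 16 = (μ - 4)(μ - 2)(μ + 2), so the eigenvalues are -2, 2, 4.
μ=-2: eigenvector (2, -1, -3).
μ=4: eigenvector (0, 1, 0).
μ=2: eigenvector (1, -1, -2).
P = [[2, 0, 1], [-1, 1, -1], [-3, 0, -2]], D = diag(-2, 4, 2), P⁻¹ = [[2, 0, 1], [-1, 1, -1], [-3, 0, -2]].
C⁴ = P·diag(16, 256, 16)·P⁻¹ = [[16, 0, 0], [-240, 256, -240], [0, 0, 16]].
The requested entry is 16.

16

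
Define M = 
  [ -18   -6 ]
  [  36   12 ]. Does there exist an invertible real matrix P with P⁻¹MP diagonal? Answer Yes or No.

Yes

Characteristic polynomial: p(r) = r^2 + 6r = r(r + 6).
All 2 eigenvalues are distinct, so M is diagonalizable.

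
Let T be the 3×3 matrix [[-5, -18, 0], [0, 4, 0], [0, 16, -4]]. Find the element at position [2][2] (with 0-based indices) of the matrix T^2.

16

Characteristic polynomial: μ^3 + 5μ^2 - 16μ - 80 = (μ - 4)(μ + 4)(μ + 5), so the eigenvalues are -5, -4, 4.
μ=-5: eigenvector (1, 0, 0).
μ=4: eigenvector (-2, 1, 2).
μ=-4: eigenvector (0, 0, 1).
P = [[1, -2, 0], [0, 1, 0], [0, 2, 1]], D = diag(-5, 4, -4), P⁻¹ = [[1, 2, 0], [0, 1, 0], [0, -2, 1]].
T² = P·diag(25, 16, 16)·P⁻¹ = [[25, 18, 0], [0, 16, 0], [0, 0, 16]].
The requested entry is 16.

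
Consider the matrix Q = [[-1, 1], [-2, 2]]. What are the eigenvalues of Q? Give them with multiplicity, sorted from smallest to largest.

0, 1

Characteristic polynomial: p(s) = s^2 - s = s(s - 1).
Roots (with multiplicity): 0, 1.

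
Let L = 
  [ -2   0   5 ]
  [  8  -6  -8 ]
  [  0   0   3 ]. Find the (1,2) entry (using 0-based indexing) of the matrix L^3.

Characteristic polynomial: r^3 + 5r^2 - 12r - 36 = (r - 3)(r + 2)(r + 6), so the eigenvalues are -6, -2, 3.
r=-2: eigenvector (1, 2, 0).
r=-6: eigenvector (0, 1, 0).
r=3: eigenvector (1, 0, 1).
P = [[1, 0, 1], [2, 1, 0], [0, 0, 1]], D = diag(-2, -6, 3), P⁻¹ = [[1, 0, -1], [-2, 1, 2], [0, 0, 1]].
L³ = P·diag(-8, -216, 27)·P⁻¹ = [[-8, 0, 35], [416, -216, -416], [0, 0, 27]].
The requested entry is -416.

-416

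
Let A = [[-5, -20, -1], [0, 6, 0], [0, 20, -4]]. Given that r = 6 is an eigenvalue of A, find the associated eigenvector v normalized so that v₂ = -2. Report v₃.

-4

A − 6I = [[-11, -20, -1], [0, 0, 0], [0, 20, -10]].
Solving (A − 6I)v = 0 gives the eigenspace spanned by (4, -2, -4).
With v₂ = -2, v = (4, -2, -4), so v₃ = -4.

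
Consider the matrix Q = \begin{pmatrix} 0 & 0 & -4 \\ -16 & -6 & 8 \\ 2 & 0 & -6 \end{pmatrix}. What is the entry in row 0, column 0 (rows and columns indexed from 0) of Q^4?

-224

Characteristic polynomial: r^3 + 12r^2 + 44r + 48 = (r + 2)(r + 4)(r + 6), so the eigenvalues are -6, -4, -2.
r=-4: eigenvector (-1, 4, -1).
r=-6: eigenvector (0, 1, 0).
r=-2: eigenvector (2, -6, 1).
P = [[-1, 0, 2], [4, 1, -6], [-1, 0, 1]], D = diag(-4, -6, -2), P⁻¹ = [[1, 0, -2], [2, 1, 2], [1, 0, -1]].
Q⁴ = P·diag(256, 1296, 16)·P⁻¹ = [[-224, 0, 480], [3520, 1296, 640], [-240, 0, 496]].
The requested entry is -224.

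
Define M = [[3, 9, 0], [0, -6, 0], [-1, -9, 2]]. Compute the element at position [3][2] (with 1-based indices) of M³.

Characteristic polynomial: s^3 + s^2 - 24s + 36 = (s - 3)(s - 2)(s + 6), so the eigenvalues are -6, 2, 3.
s=3: eigenvector (1, 0, -1).
s=-6: eigenvector (-1, 1, 1).
s=2: eigenvector (0, 0, 1).
P = [[1, -1, 0], [0, 1, 0], [-1, 1, 1]], D = diag(3, -6, 2), P⁻¹ = [[1, 1, 0], [0, 1, 0], [1, 0, 1]].
M³ = P·diag(27, -216, 8)·P⁻¹ = [[27, 243, 0], [0, -216, 0], [-19, -243, 8]].
The requested entry is -243.

-243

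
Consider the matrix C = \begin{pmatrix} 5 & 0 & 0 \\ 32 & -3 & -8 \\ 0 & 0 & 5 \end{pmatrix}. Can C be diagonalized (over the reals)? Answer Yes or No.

Yes

Characteristic polynomial: p(t) = t^3 - 7t^2 - 5t + 75 = (t - 5)^2(t + 3).
t = 5 has algebraic multiplicity 2; rank(C − 5I) = 1, so geometric multiplicity = 2.
Every eigenvalue has geometric = algebraic multiplicity, so C is diagonalizable.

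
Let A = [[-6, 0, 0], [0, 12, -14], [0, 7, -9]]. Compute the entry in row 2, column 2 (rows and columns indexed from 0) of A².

Characteristic polynomial: t^3 + 3t^2 - 28t - 60 = (t - 5)(t + 2)(t + 6), so the eigenvalues are -6, -2, 5.
t=-6: eigenvector (1, 0, 0).
t=-2: eigenvector (0, 1, 1).
t=5: eigenvector (0, -2, -1).
P = [[1, 0, 0], [0, 1, -2], [0, 1, -1]], D = diag(-6, -2, 5), P⁻¹ = [[1, 0, 0], [0, -1, 2], [0, -1, 1]].
A² = P·diag(36, 4, 25)·P⁻¹ = [[36, 0, 0], [0, 46, -42], [0, 21, -17]].
The requested entry is -17.

-17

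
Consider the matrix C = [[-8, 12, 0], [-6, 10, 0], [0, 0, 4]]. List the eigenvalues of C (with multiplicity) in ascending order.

-2, 4, 4

Characteristic polynomial: p(r) = r^3 - 6r^2 + 32 = (r - 4)^2(r + 2).
Roots (with multiplicity): -2, 4, 4.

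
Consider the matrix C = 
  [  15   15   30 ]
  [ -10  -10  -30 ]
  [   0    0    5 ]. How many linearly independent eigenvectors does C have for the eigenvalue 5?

2

C − 5I = [[10, 15, 30], [-10, -15, -30], [0, 0, 0]].
This matrix has rank 1, so its null space has dimension 3 − 1 = 2.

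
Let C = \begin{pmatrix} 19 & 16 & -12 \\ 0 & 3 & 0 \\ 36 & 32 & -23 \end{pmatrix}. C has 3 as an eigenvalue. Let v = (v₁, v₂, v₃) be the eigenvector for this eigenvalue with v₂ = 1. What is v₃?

C − 3I = [[16, 16, -12], [0, 0, 0], [36, 32, -26]].
Solving (C − 3I)v = 0 gives the eigenspace spanned by (2, 1, 4).
With v₂ = 1, v = (2, 1, 4), so v₃ = 4.

4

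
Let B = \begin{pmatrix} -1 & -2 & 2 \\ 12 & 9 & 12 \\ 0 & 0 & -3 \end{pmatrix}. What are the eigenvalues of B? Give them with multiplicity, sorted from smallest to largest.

Characteristic polynomial: p(s) = s^3 - 5s^2 - 9s + 45 = (s - 5)(s - 3)(s + 3).
Roots (with multiplicity): -3, 3, 5.

-3, 3, 5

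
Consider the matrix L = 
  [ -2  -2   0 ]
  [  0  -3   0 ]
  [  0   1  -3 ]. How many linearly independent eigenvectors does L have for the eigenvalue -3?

L + 3I = [[1, -2, 0], [0, 0, 0], [0, 1, 0]].
This matrix has rank 2, so its null space has dimension 3 − 2 = 1.

1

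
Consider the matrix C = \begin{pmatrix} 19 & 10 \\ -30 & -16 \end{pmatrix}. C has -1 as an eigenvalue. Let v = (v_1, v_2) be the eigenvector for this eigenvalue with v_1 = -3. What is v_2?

6

C + 1I = [[20, 10], [-30, -15]].
Solving (C + 1I)v = 0 gives the eigenspace spanned by (-3, 6).
With v_1 = -3, v = (-3, 6), so v_2 = 6.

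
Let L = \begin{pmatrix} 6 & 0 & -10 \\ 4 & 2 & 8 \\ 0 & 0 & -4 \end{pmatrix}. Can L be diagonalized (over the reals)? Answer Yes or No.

Characteristic polynomial: p(t) = t^3 - 4t^2 - 20t + 48 = (t - 6)(t - 2)(t + 4).
All 3 eigenvalues are distinct, so L is diagonalizable.

Yes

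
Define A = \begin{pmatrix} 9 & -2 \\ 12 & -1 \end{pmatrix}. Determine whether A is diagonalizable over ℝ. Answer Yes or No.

Yes

Characteristic polynomial: p(μ) = μ^2 - 8μ + 15 = (μ - 5)(μ - 3).
All 2 eigenvalues are distinct, so A is diagonalizable.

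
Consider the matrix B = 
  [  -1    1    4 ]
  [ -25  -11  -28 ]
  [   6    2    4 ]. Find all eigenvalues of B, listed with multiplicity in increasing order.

Characteristic polynomial: p(r) = r^3 + 8r^2 + 20r + 16 = (r + 2)^2(r + 4).
Roots (with multiplicity): -4, -2, -2.

-4, -2, -2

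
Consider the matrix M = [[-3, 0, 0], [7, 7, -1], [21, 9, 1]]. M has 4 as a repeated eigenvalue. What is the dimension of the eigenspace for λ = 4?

M − 4I = [[-7, 0, 0], [7, 3, -1], [21, 9, -3]].
This matrix has rank 2, so its null space has dimension 3 − 2 = 1.

1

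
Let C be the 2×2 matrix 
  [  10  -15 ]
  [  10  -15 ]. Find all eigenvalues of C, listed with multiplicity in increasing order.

Characteristic polynomial: p(λ) = λ^2 + 5λ = λ(λ + 5).
Roots (with multiplicity): -5, 0.

-5, 0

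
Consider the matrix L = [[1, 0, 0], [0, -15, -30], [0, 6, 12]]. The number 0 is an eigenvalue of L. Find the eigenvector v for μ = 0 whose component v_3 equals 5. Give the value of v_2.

-10

L = [[1, 0, 0], [0, -15, -30], [0, 6, 12]].
Solving (L)v = 0 gives the eigenspace spanned by (0, -10, 5).
With v_3 = 5, v = (0, -10, 5), so v_2 = -10.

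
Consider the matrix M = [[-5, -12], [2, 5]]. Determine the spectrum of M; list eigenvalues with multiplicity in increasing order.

Characteristic polynomial: p(s) = s^2 - 1 = (s - 1)(s + 1).
Roots (with multiplicity): -1, 1.

-1, 1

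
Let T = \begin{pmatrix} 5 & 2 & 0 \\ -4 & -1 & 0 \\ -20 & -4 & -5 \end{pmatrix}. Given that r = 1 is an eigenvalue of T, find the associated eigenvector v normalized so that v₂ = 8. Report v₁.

T − 1I = [[4, 2, 0], [-4, -2, 0], [-20, -4, -6]].
Solving (T − 1I)v = 0 gives the eigenspace spanned by (-4, 8, 8).
With v₂ = 8, v = (-4, 8, 8), so v₁ = -4.

-4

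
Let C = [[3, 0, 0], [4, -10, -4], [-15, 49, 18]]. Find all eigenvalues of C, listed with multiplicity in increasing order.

Characteristic polynomial: p(λ) = λ^3 - 11λ^2 + 40λ - 48 = (λ - 4)^2(λ - 3).
Roots (with multiplicity): 3, 4, 4.

3, 4, 4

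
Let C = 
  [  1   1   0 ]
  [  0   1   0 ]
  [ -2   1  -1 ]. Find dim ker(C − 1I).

C − 1I = [[0, 1, 0], [0, 0, 0], [-2, 1, -2]].
This matrix has rank 2, so its null space has dimension 3 − 2 = 1.

1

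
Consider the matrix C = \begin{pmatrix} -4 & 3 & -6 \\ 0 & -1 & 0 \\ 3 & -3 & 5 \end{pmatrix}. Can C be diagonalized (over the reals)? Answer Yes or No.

Characteristic polynomial: p(r) = r^3 - 3r - 2 = (r - 2)(r + 1)^2.
r = -1 has algebraic multiplicity 2; rank(C + 1I) = 1, so geometric multiplicity = 2.
Every eigenvalue has geometric = algebraic multiplicity, so C is diagonalizable.

Yes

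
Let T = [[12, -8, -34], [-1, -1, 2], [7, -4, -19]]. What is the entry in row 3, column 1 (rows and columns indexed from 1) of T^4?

-1233

Characteristic polynomial: λ^3 + 8λ^2 + 17λ + 10 = (λ + 1)(λ + 2)(λ + 5), so the eigenvalues are -5, -2, -1.
λ=-2: eigenvector (3, 1, 1).
λ=-1: eigenvector (-2, 1, -1).
λ=-5: eigenvector (2, 0, 1).
P = [[3, -2, 2], [1, 1, 0], [1, -1, 1]], D = diag(-2, -1, -5), P⁻¹ = [[1, 0, -2], [-1, 1, 2], [-2, 1, 5]].
T⁴ = P·diag(16, 1, 625)·P⁻¹ = [[-2450, 1248, 6150], [15, 1, -30], [-1233, 624, 3091]].
The requested entry is -1233.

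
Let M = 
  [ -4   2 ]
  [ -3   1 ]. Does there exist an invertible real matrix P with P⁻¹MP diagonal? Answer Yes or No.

Yes

Characteristic polynomial: p(r) = r^2 + 3r + 2 = (r + 1)(r + 2).
All 2 eigenvalues are distinct, so M is diagonalizable.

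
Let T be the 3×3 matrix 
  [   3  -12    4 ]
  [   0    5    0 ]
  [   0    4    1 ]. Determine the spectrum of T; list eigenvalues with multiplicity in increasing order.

1, 3, 5

Characteristic polynomial: p(μ) = μ^3 - 9μ^2 + 23μ - 15 = (μ - 5)(μ - 3)(μ - 1).
Roots (with multiplicity): 1, 3, 5.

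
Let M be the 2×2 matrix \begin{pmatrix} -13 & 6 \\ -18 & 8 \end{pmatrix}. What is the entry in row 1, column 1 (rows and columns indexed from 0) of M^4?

Characteristic polynomial: λ^2 + 5λ + 4 = (λ + 1)(λ + 4), so the eigenvalues are -4, -1.
λ=-1: eigenvector (1, 2).
λ=-4: eigenvector (-2, -3).
P = [[1, -2], [2, -3]], D = diag(-1, -4), P⁻¹ = [[-3, 2], [-2, 1]].
M⁴ = P·diag(1, 256)·P⁻¹ = [[1021, -510], [1530, -764]].
The requested entry is -764.

-764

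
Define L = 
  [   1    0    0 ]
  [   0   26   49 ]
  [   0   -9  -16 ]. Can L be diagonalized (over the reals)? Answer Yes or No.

No

Characteristic polynomial: p(λ) = λ^3 - 11λ^2 + 35λ - 25 = (λ - 5)^2(λ - 1).
λ = 5 has algebraic multiplicity 2; rank(L − 5I) = 2, so geometric multiplicity = 1.
Geometric multiplicity < algebraic multiplicity, so L is not diagonalizable.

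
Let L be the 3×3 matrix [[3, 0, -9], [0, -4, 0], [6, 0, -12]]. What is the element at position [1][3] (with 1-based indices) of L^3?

-567

Characteristic polynomial: s^3 + 13s^2 + 54s + 72 = (s + 3)(s + 4)(s + 6), so the eigenvalues are -6, -4, -3.
s=-3: eigenvector (3, 0, 2).
s=-4: eigenvector (0, 1, 0).
s=-6: eigenvector (1, 0, 1).
P = [[3, 0, 1], [0, 1, 0], [2, 0, 1]], D = diag(-3, -4, -6), P⁻¹ = [[1, 0, -1], [0, 1, 0], [-2, 0, 3]].
L³ = P·diag(-27, -64, -216)·P⁻¹ = [[351, 0, -567], [0, -64, 0], [378, 0, -594]].
The requested entry is -567.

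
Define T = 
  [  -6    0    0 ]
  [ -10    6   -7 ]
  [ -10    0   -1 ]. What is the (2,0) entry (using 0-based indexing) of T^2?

70

Characteristic polynomial: s^3 + s^2 - 36s - 36 = (s - 6)(s + 1)(s + 6), so the eigenvalues are -6, -1, 6.
s=6: eigenvector (0, 1, 0).
s=-6: eigenvector (1, 2, 2).
s=-1: eigenvector (0, 1, 1).
P = [[0, 1, 0], [1, 2, 1], [0, 2, 1]], D = diag(6, -6, -1), P⁻¹ = [[0, 1, -1], [1, 0, 0], [-2, 0, 1]].
T² = P·diag(36, 36, 1)·P⁻¹ = [[36, 0, 0], [70, 36, -35], [70, 0, 1]].
The requested entry is 70.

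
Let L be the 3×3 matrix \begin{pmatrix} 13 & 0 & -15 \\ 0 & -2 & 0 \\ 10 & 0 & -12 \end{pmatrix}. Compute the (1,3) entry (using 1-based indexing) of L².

-15

Characteristic polynomial: λ^3 + λ^2 - 8λ - 12 = (λ - 3)(λ + 2)^2, so the eigenvalues are -2, -2, 3.
λ=3: eigenvector (3, 0, 2).
λ=-2: eigenvector (0, 1, 0).
λ=-2: eigenvector (1, 0, 1).
P = [[3, 0, 1], [0, 1, 0], [2, 0, 1]], D = diag(3, -2, -2), P⁻¹ = [[1, 0, -1], [0, 1, 0], [-2, 0, 3]].
L² = P·diag(9, 4, 4)·P⁻¹ = [[19, 0, -15], [0, 4, 0], [10, 0, -6]].
The requested entry is -15.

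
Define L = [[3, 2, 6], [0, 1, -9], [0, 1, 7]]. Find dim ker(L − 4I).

L − 4I = [[-1, 2, 6], [0, -3, -9], [0, 1, 3]].
This matrix has rank 2, so its null space has dimension 3 − 2 = 1.

1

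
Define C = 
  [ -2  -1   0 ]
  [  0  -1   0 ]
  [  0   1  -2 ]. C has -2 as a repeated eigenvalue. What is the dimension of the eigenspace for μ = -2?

C + 2I = [[0, -1, 0], [0, 1, 0], [0, 1, 0]].
This matrix has rank 1, so its null space has dimension 3 − 1 = 2.

2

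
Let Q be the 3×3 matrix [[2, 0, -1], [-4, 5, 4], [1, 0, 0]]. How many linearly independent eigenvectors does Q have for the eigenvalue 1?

1

Q − 1I = [[1, 0, -1], [-4, 4, 4], [1, 0, -1]].
This matrix has rank 2, so its null space has dimension 3 − 2 = 1.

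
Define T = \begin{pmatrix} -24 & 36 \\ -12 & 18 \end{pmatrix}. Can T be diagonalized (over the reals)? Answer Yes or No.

Yes

Characteristic polynomial: p(λ) = λ^2 + 6λ = λ(λ + 6).
All 2 eigenvalues are distinct, so T is diagonalizable.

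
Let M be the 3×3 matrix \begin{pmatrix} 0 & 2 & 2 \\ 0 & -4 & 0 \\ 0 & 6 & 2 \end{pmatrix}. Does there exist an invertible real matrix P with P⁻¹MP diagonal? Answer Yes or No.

Yes

Characteristic polynomial: p(r) = r^3 + 2r^2 - 8r = r(r - 2)(r + 4).
All 3 eigenvalues are distinct, so M is diagonalizable.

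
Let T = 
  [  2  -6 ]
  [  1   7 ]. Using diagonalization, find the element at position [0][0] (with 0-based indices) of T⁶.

-18962

Characteristic polynomial: λ^2 - 9λ + 20 = (λ - 5)(λ - 4), so the eigenvalues are 4, 5.
λ=5: eigenvector (-2, 1).
λ=4: eigenvector (-3, 1).
P = [[-2, -3], [1, 1]], D = diag(5, 4), P⁻¹ = [[1, 3], [-1, -2]].
T⁶ = P·diag(15625, 4096)·P⁻¹ = [[-18962, -69174], [11529, 38683]].
The requested entry is -18962.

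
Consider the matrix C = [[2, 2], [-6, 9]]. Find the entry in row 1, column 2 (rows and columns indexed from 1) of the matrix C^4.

1342

Characteristic polynomial: λ^2 - 11λ + 30 = (λ - 6)(λ - 5), so the eigenvalues are 5, 6.
λ=5: eigenvector (-2, -3).
λ=6: eigenvector (1, 2).
P = [[-2, 1], [-3, 2]], D = diag(5, 6), P⁻¹ = [[-2, 1], [-3, 2]].
C⁴ = P·diag(625, 1296)·P⁻¹ = [[-1388, 1342], [-4026, 3309]].
The requested entry is 1342.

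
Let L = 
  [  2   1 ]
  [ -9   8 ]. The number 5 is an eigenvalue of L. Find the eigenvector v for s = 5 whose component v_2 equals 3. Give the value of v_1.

1

L − 5I = [[-3, 1], [-9, 3]].
Solving (L − 5I)v = 0 gives the eigenspace spanned by (1, 3).
With v_2 = 3, v = (1, 3), so v_1 = 1.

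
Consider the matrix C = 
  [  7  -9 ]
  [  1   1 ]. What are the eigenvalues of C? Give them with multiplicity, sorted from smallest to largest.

Characteristic polynomial: p(t) = t^2 - 8t + 16 = (t - 4)^2.
Roots (with multiplicity): 4, 4.

4, 4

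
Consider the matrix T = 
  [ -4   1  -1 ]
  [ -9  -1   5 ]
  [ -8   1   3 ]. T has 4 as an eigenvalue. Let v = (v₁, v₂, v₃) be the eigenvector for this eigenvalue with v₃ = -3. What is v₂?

-3

T − 4I = [[-8, 1, -1], [-9, -5, 5], [-8, 1, -1]].
Solving (T − 4I)v = 0 gives the eigenspace spanned by (0, -3, -3).
With v₃ = -3, v = (0, -3, -3), so v₂ = -3.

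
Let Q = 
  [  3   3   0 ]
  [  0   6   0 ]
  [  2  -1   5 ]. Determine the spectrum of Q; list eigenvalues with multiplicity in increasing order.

Characteristic polynomial: p(μ) = μ^3 - 14μ^2 + 63μ - 90 = (μ - 6)(μ - 5)(μ - 3).
Roots (with multiplicity): 3, 5, 6.

3, 5, 6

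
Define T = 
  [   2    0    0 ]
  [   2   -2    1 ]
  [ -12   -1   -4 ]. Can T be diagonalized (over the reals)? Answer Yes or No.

Characteristic polynomial: p(r) = r^3 + 4r^2 - 3r - 18 = (r - 2)(r + 3)^2.
r = -3 has algebraic multiplicity 2; rank(T + 3I) = 2, so geometric multiplicity = 1.
Geometric multiplicity < algebraic multiplicity, so T is not diagonalizable.

No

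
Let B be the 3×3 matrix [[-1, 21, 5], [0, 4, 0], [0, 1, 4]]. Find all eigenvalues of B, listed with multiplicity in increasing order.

Characteristic polynomial: p(μ) = μ^3 - 7μ^2 + 8μ + 16 = (μ - 4)^2(μ + 1).
Roots (with multiplicity): -1, 4, 4.

-1, 4, 4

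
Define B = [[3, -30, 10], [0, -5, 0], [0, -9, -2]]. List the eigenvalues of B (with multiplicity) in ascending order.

Characteristic polynomial: p(r) = r^3 + 4r^2 - 11r - 30 = (r - 3)(r + 2)(r + 5).
Roots (with multiplicity): -5, -2, 3.

-5, -2, 3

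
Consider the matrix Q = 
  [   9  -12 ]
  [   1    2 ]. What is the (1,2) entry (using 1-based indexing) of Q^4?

-8052

Characteristic polynomial: μ^2 - 11μ + 30 = (μ - 6)(μ - 5), so the eigenvalues are 5, 6.
μ=6: eigenvector (4, 1).
μ=5: eigenvector (3, 1).
P = [[4, 3], [1, 1]], D = diag(6, 5), P⁻¹ = [[1, -3], [-1, 4]].
Q⁴ = P·diag(1296, 625)·P⁻¹ = [[3309, -8052], [671, -1388]].
The requested entry is -8052.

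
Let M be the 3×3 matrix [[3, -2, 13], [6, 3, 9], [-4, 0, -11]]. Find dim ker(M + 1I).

M + 1I = [[4, -2, 13], [6, 4, 9], [-4, 0, -10]].
This matrix has rank 2, so its null space has dimension 3 − 2 = 1.

1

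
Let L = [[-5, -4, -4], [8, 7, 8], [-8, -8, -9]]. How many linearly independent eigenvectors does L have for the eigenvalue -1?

2

L + 1I = [[-4, -4, -4], [8, 8, 8], [-8, -8, -8]].
This matrix has rank 1, so its null space has dimension 3 − 1 = 2.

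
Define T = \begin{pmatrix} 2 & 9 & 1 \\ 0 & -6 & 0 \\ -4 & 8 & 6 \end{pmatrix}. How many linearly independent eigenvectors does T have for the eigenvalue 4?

1

T − 4I = [[-2, 9, 1], [0, -10, 0], [-4, 8, 2]].
This matrix has rank 2, so its null space has dimension 3 − 2 = 1.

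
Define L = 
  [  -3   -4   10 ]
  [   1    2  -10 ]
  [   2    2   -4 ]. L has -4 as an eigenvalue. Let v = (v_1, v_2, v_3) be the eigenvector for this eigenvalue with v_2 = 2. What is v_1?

-2

L + 4I = [[1, -4, 10], [1, 6, -10], [2, 2, 0]].
Solving (L + 4I)v = 0 gives the eigenspace spanned by (-2, 2, 1).
With v_2 = 2, v = (-2, 2, 1), so v_1 = -2.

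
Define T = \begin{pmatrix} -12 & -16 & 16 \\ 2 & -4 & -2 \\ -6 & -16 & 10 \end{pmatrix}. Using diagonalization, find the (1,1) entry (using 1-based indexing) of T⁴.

Characteristic polynomial: s^3 + 6s^2 - 16s - 96 = (s - 4)(s + 4)(s + 6), so the eigenvalues are -6, -4, 4.
s=-4: eigenvector (2, 1, 2).
s=4: eigenvector (1, 0, 1).
s=-6: eigenvector (0, 1, 1).
P = [[2, 1, 0], [1, 0, 1], [2, 1, 1]], D = diag(-4, 4, -6), P⁻¹ = [[1, 1, -1], [-1, -2, 2], [-1, 0, 1]].
T⁴ = P·diag(256, 256, 1296)·P⁻¹ = [[256, 0, 0], [-1040, 256, 1040], [-1040, 0, 1296]].
The requested entry is 256.

256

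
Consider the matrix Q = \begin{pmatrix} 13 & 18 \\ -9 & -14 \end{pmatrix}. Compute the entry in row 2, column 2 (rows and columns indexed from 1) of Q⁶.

27154

Characteristic polynomial: t^2 + t - 20 = (t - 4)(t + 5), so the eigenvalues are -5, 4.
t=4: eigenvector (2, -1).
t=-5: eigenvector (-1, 1).
P = [[2, -1], [-1, 1]], D = diag(4, -5), P⁻¹ = [[1, 1], [1, 2]].
Q⁶ = P·diag(4096, 15625)·P⁻¹ = [[-7433, -23058], [11529, 27154]].
The requested entry is 27154.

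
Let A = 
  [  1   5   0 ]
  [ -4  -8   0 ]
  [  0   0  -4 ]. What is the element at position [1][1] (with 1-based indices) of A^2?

Characteristic polynomial: t^3 + 11t^2 + 40t + 48 = (t + 3)(t + 4)^2, so the eigenvalues are -4, -4, -3.
t=-3: eigenvector (5, -4, 0).
t=-4: eigenvector (-1, 1, -2).
t=-4: eigenvector (0, 0, 1).
P = [[5, -1, 0], [-4, 1, 0], [0, -2, 1]], D = diag(-3, -4, -4), P⁻¹ = [[1, 1, 0], [4, 5, 0], [8, 10, 1]].
A² = P·diag(9, 16, 16)·P⁻¹ = [[-19, -35, 0], [28, 44, 0], [0, 0, 16]].
The requested entry is -19.

-19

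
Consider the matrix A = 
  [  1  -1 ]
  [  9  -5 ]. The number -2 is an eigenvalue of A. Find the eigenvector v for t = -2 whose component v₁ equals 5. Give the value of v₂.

A + 2I = [[3, -1], [9, -3]].
Solving (A + 2I)v = 0 gives the eigenspace spanned by (5, 15).
With v₁ = 5, v = (5, 15), so v₂ = 15.

15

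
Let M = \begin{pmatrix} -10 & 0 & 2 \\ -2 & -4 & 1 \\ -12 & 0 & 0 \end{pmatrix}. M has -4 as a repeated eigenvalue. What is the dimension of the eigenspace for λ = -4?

M + 4I = [[-6, 0, 2], [-2, 0, 1], [-12, 0, 4]].
This matrix has rank 2, so its null space has dimension 3 − 2 = 1.

1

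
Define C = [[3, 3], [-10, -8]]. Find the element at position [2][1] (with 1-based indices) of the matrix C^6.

Characteristic polynomial: r^2 + 5r + 6 = (r + 2)(r + 3), so the eigenvalues are -3, -2.
r=-3: eigenvector (-1, 2).
r=-2: eigenvector (-3, 5).
P = [[-1, -3], [2, 5]], D = diag(-3, -2), P⁻¹ = [[5, 3], [-2, -1]].
C⁶ = P·diag(729, 64)·P⁻¹ = [[-3261, -1995], [6650, 4054]].
The requested entry is 6650.

6650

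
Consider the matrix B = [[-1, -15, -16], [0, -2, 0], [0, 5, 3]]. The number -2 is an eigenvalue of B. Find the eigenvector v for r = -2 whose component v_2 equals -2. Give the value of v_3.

B + 2I = [[1, -15, -16], [0, 0, 0], [0, 5, 5]].
Solving (B + 2I)v = 0 gives the eigenspace spanned by (2, -2, 2).
With v_2 = -2, v = (2, -2, 2), so v_3 = 2.

2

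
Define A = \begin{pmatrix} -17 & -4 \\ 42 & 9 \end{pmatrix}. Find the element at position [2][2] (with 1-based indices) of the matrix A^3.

Characteristic polynomial: μ^2 + 8μ + 15 = (μ + 3)(μ + 5), so the eigenvalues are -5, -3.
μ=-5: eigenvector (1, -3).
μ=-3: eigenvector (-2, 7).
P = [[1, -2], [-3, 7]], D = diag(-5, -3), P⁻¹ = [[7, 2], [3, 1]].
A³ = P·diag(-125, -27)·P⁻¹ = [[-713, -196], [2058, 561]].
The requested entry is 561.

561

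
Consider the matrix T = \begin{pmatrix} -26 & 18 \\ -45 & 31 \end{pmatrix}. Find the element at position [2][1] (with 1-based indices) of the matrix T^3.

-945

Characteristic polynomial: r^2 - 5r + 4 = (r - 4)(r - 1), so the eigenvalues are 1, 4.
r=1: eigenvector (-2, -3).
r=4: eigenvector (-3, -5).
P = [[-2, -3], [-3, -5]], D = diag(1, 4), P⁻¹ = [[-5, 3], [3, -2]].
T³ = P·diag(1, 64)·P⁻¹ = [[-566, 378], [-945, 631]].
The requested entry is -945.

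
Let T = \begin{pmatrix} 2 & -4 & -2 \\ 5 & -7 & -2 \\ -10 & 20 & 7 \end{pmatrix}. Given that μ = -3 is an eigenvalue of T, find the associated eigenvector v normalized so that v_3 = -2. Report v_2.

T + 3I = [[5, -4, -2], [5, -4, -2], [-10, 20, 10]].
Solving (T + 3I)v = 0 gives the eigenspace spanned by (0, 1, -2).
With v_3 = -2, v = (0, 1, -2), so v_2 = 1.

1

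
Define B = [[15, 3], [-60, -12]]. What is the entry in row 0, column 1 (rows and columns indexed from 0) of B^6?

729

Characteristic polynomial: t^2 - 3t = t(t - 3), so the eigenvalues are 0, 3.
t=3: eigenvector (-1, 4).
t=0: eigenvector (-1, 5).
P = [[-1, -1], [4, 5]], D = diag(3, 0), P⁻¹ = [[-5, -1], [4, 1]].
B⁶ = P·diag(729, 0)·P⁻¹ = [[3645, 729], [-14580, -2916]].
The requested entry is 729.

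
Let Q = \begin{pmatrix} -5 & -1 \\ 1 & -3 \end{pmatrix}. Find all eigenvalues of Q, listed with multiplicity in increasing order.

Characteristic polynomial: p(λ) = λ^2 + 8λ + 16 = (λ + 4)^2.
Roots (with multiplicity): -4, -4.

-4, -4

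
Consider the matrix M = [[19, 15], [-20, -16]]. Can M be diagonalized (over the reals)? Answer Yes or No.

Yes

Characteristic polynomial: p(s) = s^2 - 3s - 4 = (s - 4)(s + 1).
All 2 eigenvalues are distinct, so M is diagonalizable.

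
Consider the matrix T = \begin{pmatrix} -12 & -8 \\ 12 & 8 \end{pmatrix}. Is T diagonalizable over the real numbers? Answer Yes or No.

Yes

Characteristic polynomial: p(s) = s^2 + 4s = s(s + 4).
All 2 eigenvalues are distinct, so T is diagonalizable.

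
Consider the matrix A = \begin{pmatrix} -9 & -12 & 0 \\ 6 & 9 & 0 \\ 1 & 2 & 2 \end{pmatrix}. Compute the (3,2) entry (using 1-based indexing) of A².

Characteristic polynomial: s^3 - 2s^2 - 9s + 18 = (s - 3)(s - 2)(s + 3), so the eigenvalues are -3, 2, 3.
s=3: eigenvector (1, -1, -1).
s=2: eigenvector (0, 0, 1).
s=-3: eigenvector (2, -1, 0).
P = [[1, 0, 2], [-1, 0, -1], [-1, 1, 0]], D = diag(3, 2, -3), P⁻¹ = [[-1, -2, 0], [-1, -2, 1], [1, 1, 0]].
A² = P·diag(9, 4, 9)·P⁻¹ = [[9, 0, 0], [0, 9, 0], [5, 10, 4]].
The requested entry is 10.

10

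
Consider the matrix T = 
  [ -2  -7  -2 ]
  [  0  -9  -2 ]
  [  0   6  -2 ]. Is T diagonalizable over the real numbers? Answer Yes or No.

Yes

Characteristic polynomial: p(μ) = μ^3 + 13μ^2 + 52μ + 60 = (μ + 2)(μ + 5)(μ + 6).
All 3 eigenvalues are distinct, so T is diagonalizable.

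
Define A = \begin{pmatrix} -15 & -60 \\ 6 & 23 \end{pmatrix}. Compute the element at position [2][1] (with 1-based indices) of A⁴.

1632

Characteristic polynomial: λ^2 - 8λ + 15 = (λ - 5)(λ - 3), so the eigenvalues are 3, 5.
λ=3: eigenvector (10, -3).
λ=5: eigenvector (-3, 1).
P = [[10, -3], [-3, 1]], D = diag(3, 5), P⁻¹ = [[1, 3], [3, 10]].
A⁴ = P·diag(81, 625)·P⁻¹ = [[-4815, -16320], [1632, 5521]].
The requested entry is 1632.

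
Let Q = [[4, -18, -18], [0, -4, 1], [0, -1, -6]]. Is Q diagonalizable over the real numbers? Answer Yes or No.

No

Characteristic polynomial: p(μ) = μ^3 + 6μ^2 - 15μ - 100 = (μ - 4)(μ + 5)^2.
μ = -5 has algebraic multiplicity 2; rank(Q + 5I) = 2, so geometric multiplicity = 1.
Geometric multiplicity < algebraic multiplicity, so Q is not diagonalizable.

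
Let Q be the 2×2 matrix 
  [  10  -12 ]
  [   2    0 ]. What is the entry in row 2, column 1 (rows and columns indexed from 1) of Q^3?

152

Characteristic polynomial: r^2 - 10r + 24 = (r - 6)(r - 4), so the eigenvalues are 4, 6.
r=6: eigenvector (3, 1).
r=4: eigenvector (-2, -1).
P = [[3, -2], [1, -1]], D = diag(6, 4), P⁻¹ = [[1, -2], [1, -3]].
Q³ = P·diag(216, 64)·P⁻¹ = [[520, -912], [152, -240]].
The requested entry is 152.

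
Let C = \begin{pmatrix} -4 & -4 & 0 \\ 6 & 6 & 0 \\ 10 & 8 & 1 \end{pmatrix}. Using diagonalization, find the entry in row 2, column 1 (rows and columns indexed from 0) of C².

Characteristic polynomial: λ^3 - 3λ^2 + 2λ = λ(λ - 2)(λ - 1), so the eigenvalues are 0, 1, 2.
λ=2: eigenvector (-2, 3, 4).
λ=0: eigenvector (1, -1, -2).
λ=1: eigenvector (0, 0, 1).
P = [[-2, 1, 0], [3, -1, 0], [4, -2, 1]], D = diag(2, 0, 1), P⁻¹ = [[1, 1, 0], [3, 2, 0], [2, 0, 1]].
C² = P·diag(4, 0, 1)·P⁻¹ = [[-8, -8, 0], [12, 12, 0], [18, 16, 1]].
The requested entry is 16.

16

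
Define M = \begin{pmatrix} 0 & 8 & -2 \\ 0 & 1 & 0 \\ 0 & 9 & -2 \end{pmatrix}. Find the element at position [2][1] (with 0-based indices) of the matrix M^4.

Characteristic polynomial: t^3 + t^2 - 2t = t(t - 1)(t + 2), so the eigenvalues are -2, 0, 1.
t=0: eigenvector (1, 0, 0).
t=1: eigenvector (2, 1, 3).
t=-2: eigenvector (1, 0, 1).
P = [[1, 2, 1], [0, 1, 0], [0, 3, 1]], D = diag(0, 1, -2), P⁻¹ = [[1, 1, -1], [0, 1, 0], [0, -3, 1]].
M⁴ = P·diag(0, 1, 16)·P⁻¹ = [[0, -46, 16], [0, 1, 0], [0, -45, 16]].
The requested entry is -45.

-45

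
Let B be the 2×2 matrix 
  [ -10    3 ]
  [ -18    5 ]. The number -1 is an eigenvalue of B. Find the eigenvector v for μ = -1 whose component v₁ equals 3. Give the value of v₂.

B + 1I = [[-9, 3], [-18, 6]].
Solving (B + 1I)v = 0 gives the eigenspace spanned by (3, 9).
With v₁ = 3, v = (3, 9), so v₂ = 9.

9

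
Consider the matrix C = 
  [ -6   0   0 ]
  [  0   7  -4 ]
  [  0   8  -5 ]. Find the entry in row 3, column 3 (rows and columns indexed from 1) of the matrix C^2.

Characteristic polynomial: μ^3 + 4μ^2 - 15μ - 18 = (μ - 3)(μ + 1)(μ + 6), so the eigenvalues are -6, -1, 3.
μ=-6: eigenvector (1, 0, 0).
μ=-1: eigenvector (0, 1, 2).
μ=3: eigenvector (0, -1, -1).
P = [[1, 0, 0], [0, 1, -1], [0, 2, -1]], D = diag(-6, -1, 3), P⁻¹ = [[1, 0, 0], [0, -1, 1], [0, -2, 1]].
C² = P·diag(36, 1, 9)·P⁻¹ = [[36, 0, 0], [0, 17, -8], [0, 16, -7]].
The requested entry is -7.

-7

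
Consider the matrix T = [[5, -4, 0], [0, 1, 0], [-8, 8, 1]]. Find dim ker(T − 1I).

T − 1I = [[4, -4, 0], [0, 0, 0], [-8, 8, 0]].
This matrix has rank 1, so its null space has dimension 3 − 1 = 2.

2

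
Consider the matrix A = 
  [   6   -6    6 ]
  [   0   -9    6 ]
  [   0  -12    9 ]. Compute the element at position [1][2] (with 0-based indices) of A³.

54

Characteristic polynomial: s^3 - 6s^2 - 9s + 54 = (s - 6)(s - 3)(s + 3), so the eigenvalues are -3, 3, 6.
s=3: eigenvector (2, -1, -2).
s=6: eigenvector (1, 0, 0).
s=-3: eigenvector (0, 1, 1).
P = [[2, 1, 0], [-1, 0, 1], [-2, 0, 1]], D = diag(3, 6, -3), P⁻¹ = [[0, 1, -1], [1, -2, 2], [0, 2, -1]].
A³ = P·diag(27, 216, -27)·P⁻¹ = [[216, -378, 378], [0, -81, 54], [0, -108, 81]].
The requested entry is 54.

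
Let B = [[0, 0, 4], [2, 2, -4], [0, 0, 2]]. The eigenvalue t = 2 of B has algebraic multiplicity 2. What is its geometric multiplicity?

2

B − 2I = [[-2, 0, 4], [2, 0, -4], [0, 0, 0]].
This matrix has rank 1, so its null space has dimension 3 − 1 = 2.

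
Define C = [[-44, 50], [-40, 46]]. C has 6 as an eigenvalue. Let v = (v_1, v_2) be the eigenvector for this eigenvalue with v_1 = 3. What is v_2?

C − 6I = [[-50, 50], [-40, 40]].
Solving (C − 6I)v = 0 gives the eigenspace spanned by (3, 3).
With v_1 = 3, v = (3, 3), so v_2 = 3.

3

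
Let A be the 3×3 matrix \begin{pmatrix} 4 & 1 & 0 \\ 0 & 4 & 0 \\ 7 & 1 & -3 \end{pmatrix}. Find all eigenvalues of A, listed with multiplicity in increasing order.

Characteristic polynomial: p(t) = t^3 - 5t^2 - 8t + 48 = (t - 4)^2(t + 3).
Roots (with multiplicity): -3, 4, 4.

-3, 4, 4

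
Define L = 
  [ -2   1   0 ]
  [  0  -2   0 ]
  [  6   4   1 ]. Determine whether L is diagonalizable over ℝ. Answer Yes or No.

No

Characteristic polynomial: p(t) = t^3 + 3t^2 - 4 = (t - 1)(t + 2)^2.
t = -2 has algebraic multiplicity 2; rank(L + 2I) = 2, so geometric multiplicity = 1.
Geometric multiplicity < algebraic multiplicity, so L is not diagonalizable.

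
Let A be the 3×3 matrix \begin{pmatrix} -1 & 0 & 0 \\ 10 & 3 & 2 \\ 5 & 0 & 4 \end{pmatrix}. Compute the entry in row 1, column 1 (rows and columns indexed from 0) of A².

Characteristic polynomial: s^3 - 6s^2 + 5s + 12 = (s - 4)(s - 3)(s + 1), so the eigenvalues are -1, 3, 4.
s=-1: eigenvector (1, -2, -1).
s=3: eigenvector (0, 1, 0).
s=4: eigenvector (0, 2, 1).
P = [[1, 0, 0], [-2, 1, 2], [-1, 0, 1]], D = diag(-1, 3, 4), P⁻¹ = [[1, 0, 0], [0, 1, -2], [1, 0, 1]].
A² = P·diag(1, 9, 16)·P⁻¹ = [[1, 0, 0], [30, 9, 14], [15, 0, 16]].
The requested entry is 9.

9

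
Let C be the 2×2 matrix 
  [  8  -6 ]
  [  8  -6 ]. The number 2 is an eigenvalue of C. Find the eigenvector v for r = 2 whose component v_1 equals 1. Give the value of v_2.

C − 2I = [[6, -6], [8, -8]].
Solving (C − 2I)v = 0 gives the eigenspace spanned by (1, 1).
With v_1 = 1, v = (1, 1), so v_2 = 1.

1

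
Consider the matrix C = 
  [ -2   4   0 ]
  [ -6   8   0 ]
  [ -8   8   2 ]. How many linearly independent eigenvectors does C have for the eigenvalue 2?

C − 2I = [[-4, 4, 0], [-6, 6, 0], [-8, 8, 0]].
This matrix has rank 1, so its null space has dimension 3 − 1 = 2.

2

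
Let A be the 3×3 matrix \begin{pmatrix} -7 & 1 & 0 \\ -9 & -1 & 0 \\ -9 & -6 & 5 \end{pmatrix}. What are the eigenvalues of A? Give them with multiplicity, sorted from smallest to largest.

-4, -4, 5

Characteristic polynomial: p(μ) = μ^3 + 3μ^2 - 24μ - 80 = (μ - 5)(μ + 4)^2.
Roots (with multiplicity): -4, -4, 5.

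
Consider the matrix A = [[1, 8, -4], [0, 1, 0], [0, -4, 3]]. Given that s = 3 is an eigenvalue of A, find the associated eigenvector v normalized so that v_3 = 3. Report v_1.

A − 3I = [[-2, 8, -4], [0, -2, 0], [0, -4, 0]].
Solving (A − 3I)v = 0 gives the eigenspace spanned by (-6, 0, 3).
With v_3 = 3, v = (-6, 0, 3), so v_1 = -6.

-6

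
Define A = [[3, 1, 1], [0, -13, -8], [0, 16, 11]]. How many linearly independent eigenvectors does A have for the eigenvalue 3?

1

A − 3I = [[0, 1, 1], [0, -16, -8], [0, 16, 8]].
This matrix has rank 2, so its null space has dimension 3 − 2 = 1.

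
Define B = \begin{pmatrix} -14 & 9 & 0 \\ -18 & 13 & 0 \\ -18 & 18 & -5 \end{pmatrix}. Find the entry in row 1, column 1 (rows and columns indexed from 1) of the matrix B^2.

34

Characteristic polynomial: t^3 + 6t^2 - 15t - 100 = (t - 4)(t + 5)^2, so the eigenvalues are -5, -5, 4.
t=4: eigenvector (-1, -2, -2).
t=-5: eigenvector (1, 1, 1).
t=-5: eigenvector (-2, -2, -1).
P = [[-1, 1, -2], [-2, 1, -2], [-2, 1, -1]], D = diag(4, -5, -5), P⁻¹ = [[1, -1, 0], [2, -3, 2], [0, -1, 1]].
B² = P·diag(16, 25, 25)·P⁻¹ = [[34, -9, 0], [18, 7, 0], [18, -18, 25]].
The requested entry is 34.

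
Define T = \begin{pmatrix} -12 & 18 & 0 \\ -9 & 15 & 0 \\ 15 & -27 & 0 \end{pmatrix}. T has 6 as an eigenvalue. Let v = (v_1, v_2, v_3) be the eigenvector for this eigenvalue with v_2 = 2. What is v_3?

T − 6I = [[-18, 18, 0], [-9, 9, 0], [15, -27, -6]].
Solving (T − 6I)v = 0 gives the eigenspace spanned by (2, 2, -4).
With v_2 = 2, v = (2, 2, -4), so v_3 = -4.

-4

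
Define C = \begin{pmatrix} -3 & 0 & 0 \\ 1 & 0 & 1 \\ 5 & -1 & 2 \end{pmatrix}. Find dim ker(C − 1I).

C − 1I = [[-4, 0, 0], [1, -1, 1], [5, -1, 1]].
This matrix has rank 2, so its null space has dimension 3 − 2 = 1.

1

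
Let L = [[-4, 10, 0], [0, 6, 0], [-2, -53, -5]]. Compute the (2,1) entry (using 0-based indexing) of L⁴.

Characteristic polynomial: r^3 + 3r^2 - 34r - 120 = (r - 6)(r + 4)(r + 5), so the eigenvalues are -5, -4, 6.
r=-4: eigenvector (1, 0, -2).
r=-5: eigenvector (0, 0, 1).
r=6: eigenvector (1, 1, -5).
P = [[1, 0, 1], [0, 0, 1], [-2, 1, -5]], D = diag(-4, -5, 6), P⁻¹ = [[1, -1, 0], [2, 3, 1], [0, 1, 0]].
L⁴ = P·diag(256, 625, 1296)·P⁻¹ = [[256, 1040, 0], [0, 1296, 0], [738, -4093, 625]].
The requested entry is -4093.

-4093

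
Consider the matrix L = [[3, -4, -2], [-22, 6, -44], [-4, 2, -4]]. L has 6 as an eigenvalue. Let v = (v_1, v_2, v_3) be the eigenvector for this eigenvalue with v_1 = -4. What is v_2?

2

L − 6I = [[-3, -4, -2], [-22, 0, -44], [-4, 2, -10]].
Solving (L − 6I)v = 0 gives the eigenspace spanned by (-4, 2, 2).
With v_1 = -4, v = (-4, 2, 2), so v_2 = 2.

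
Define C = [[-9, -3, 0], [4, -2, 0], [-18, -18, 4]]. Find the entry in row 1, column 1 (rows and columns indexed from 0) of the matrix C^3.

Characteristic polynomial: μ^3 + 7μ^2 - 14μ - 120 = (μ - 4)(μ + 5)(μ + 6), so the eigenvalues are -6, -5, 4.
μ=-6: eigenvector (1, -1, 0).
μ=-5: eigenvector (-3, 4, 2).
μ=4: eigenvector (0, 0, 1).
P = [[1, -3, 0], [-1, 4, 0], [0, 2, 1]], D = diag(-6, -5, 4), P⁻¹ = [[4, 3, 0], [1, 1, 0], [-2, -2, 1]].
C³ = P·diag(-216, -125, 64)·P⁻¹ = [[-489, -273, 0], [364, 148, 0], [-378, -378, 64]].
The requested entry is 148.

148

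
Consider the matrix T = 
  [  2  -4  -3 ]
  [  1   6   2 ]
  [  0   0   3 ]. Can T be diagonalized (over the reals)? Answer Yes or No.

Characteristic polynomial: p(s) = s^3 - 11s^2 + 40s - 48 = (s - 4)^2(s - 3).
s = 4 has algebraic multiplicity 2; rank(T − 4I) = 2, so geometric multiplicity = 1.
Geometric multiplicity < algebraic multiplicity, so T is not diagonalizable.

No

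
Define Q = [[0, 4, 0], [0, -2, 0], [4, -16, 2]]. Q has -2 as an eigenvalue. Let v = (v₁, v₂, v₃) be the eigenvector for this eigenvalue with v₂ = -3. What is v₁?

Q + 2I = [[2, 4, 0], [0, 0, 0], [4, -16, 4]].
Solving (Q + 2I)v = 0 gives the eigenspace spanned by (6, -3, -18).
With v₂ = -3, v = (6, -3, -18), so v₁ = 6.

6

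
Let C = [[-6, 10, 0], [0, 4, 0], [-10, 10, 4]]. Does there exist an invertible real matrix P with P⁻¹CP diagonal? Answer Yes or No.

Characteristic polynomial: p(μ) = μ^3 - 2μ^2 - 32μ + 96 = (μ - 4)^2(μ + 6).
μ = 4 has algebraic multiplicity 2; rank(C − 4I) = 1, so geometric multiplicity = 2.
Every eigenvalue has geometric = algebraic multiplicity, so C is diagonalizable.

Yes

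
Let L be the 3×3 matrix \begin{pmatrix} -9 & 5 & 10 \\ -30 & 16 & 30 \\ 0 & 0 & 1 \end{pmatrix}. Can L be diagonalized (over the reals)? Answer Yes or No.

Yes

Characteristic polynomial: p(t) = t^3 - 8t^2 + 13t - 6 = (t - 6)(t - 1)^2.
t = 1 has algebraic multiplicity 2; rank(L − 1I) = 1, so geometric multiplicity = 2.
Every eigenvalue has geometric = algebraic multiplicity, so L is diagonalizable.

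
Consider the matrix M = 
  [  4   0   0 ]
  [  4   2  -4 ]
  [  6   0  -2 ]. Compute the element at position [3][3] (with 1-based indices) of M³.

Characteristic polynomial: t^3 - 4t^2 - 4t + 16 = (t - 4)(t - 2)(t + 2), so the eigenvalues are -2, 2, 4.
t=4: eigenvector (1, 0, 1).
t=2: eigenvector (0, 1, 0).
t=-2: eigenvector (0, 1, 1).
P = [[1, 0, 0], [0, 1, 1], [1, 0, 1]], D = diag(4, 2, -2), P⁻¹ = [[1, 0, 0], [1, 1, -1], [-1, 0, 1]].
M³ = P·diag(64, 8, -8)·P⁻¹ = [[64, 0, 0], [16, 8, -16], [72, 0, -8]].
The requested entry is -8.

-8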